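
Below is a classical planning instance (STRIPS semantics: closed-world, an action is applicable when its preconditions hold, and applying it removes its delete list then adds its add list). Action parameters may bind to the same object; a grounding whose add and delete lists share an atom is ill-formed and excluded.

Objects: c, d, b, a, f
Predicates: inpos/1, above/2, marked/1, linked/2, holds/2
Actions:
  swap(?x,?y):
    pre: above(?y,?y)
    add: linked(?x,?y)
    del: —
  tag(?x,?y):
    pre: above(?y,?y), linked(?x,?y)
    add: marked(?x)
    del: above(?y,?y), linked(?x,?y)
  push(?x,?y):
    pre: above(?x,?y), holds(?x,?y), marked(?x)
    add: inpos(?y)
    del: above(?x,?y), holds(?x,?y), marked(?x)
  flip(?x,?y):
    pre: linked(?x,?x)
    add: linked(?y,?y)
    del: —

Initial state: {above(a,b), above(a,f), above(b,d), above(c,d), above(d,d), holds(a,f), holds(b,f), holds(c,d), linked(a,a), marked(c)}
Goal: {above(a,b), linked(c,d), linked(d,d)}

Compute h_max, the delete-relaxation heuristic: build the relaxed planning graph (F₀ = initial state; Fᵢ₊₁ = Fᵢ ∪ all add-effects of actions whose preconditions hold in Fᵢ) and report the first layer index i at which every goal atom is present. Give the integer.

1

F0 = init (10 atoms)
F1 = F0 ∪ {inpos(d), linked(a,d), linked(b,b), linked(b,d), linked(c,c), linked(c,d), linked(d,d), linked(f,d), linked(f,f)}  (19 atoms)
goal ⊆ F1  ⇒  h_max = 1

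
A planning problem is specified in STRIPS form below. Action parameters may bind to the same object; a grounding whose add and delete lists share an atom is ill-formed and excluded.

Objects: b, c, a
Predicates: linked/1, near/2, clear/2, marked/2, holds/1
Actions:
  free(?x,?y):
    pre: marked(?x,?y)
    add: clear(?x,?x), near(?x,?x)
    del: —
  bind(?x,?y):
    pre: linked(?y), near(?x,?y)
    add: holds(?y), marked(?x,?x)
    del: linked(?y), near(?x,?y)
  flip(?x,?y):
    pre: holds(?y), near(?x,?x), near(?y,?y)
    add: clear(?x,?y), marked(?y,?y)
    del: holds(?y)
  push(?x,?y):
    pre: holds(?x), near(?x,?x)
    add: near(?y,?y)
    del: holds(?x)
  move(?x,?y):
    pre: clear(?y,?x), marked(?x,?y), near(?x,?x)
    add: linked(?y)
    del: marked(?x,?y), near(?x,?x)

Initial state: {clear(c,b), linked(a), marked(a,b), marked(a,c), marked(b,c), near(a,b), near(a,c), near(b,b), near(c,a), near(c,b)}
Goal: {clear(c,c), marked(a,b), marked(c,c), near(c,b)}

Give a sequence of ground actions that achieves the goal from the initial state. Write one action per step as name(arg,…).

1. bind(c,a)  →  {clear(c,b), holds(a), marked(a,b), marked(a,c), marked(b,c), marked(c,c), near(a,b), near(a,c), near(b,b), near(c,b)}
2. free(c,c)  →  {clear(c,b), clear(c,c), holds(a), marked(a,b), marked(a,c), marked(b,c), marked(c,c), near(a,b), near(a,c), near(b,b), near(c,b), near(c,c)}

bind(c,a); free(c,c)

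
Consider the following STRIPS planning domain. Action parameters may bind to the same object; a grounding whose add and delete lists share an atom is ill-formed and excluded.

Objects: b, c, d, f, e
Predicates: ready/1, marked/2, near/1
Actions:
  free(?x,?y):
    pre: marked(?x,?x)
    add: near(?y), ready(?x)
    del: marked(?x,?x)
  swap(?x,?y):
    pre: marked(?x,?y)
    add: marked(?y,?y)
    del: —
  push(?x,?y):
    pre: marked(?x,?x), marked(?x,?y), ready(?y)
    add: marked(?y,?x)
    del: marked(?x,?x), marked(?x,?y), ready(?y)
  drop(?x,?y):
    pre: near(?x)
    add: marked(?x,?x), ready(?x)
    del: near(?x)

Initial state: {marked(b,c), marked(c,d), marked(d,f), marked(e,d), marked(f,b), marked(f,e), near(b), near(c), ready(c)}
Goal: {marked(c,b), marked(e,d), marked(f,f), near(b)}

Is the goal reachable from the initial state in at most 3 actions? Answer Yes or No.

1. swap(d,f)  →  {marked(b,c), marked(c,d), marked(d,f), marked(e,d), marked(f,b), marked(f,e), marked(f,f), near(b), near(c), ready(c)}
2. swap(f,b)  →  {marked(b,b), marked(b,c), marked(c,d), marked(d,f), marked(e,d), marked(f,b), marked(f,e), marked(f,f), near(b), near(c), ready(c)}
3. push(b,c)  →  {marked(c,b), marked(c,d), marked(d,f), marked(e,d), marked(f,b), marked(f,e), marked(f,f), near(b), near(c)}
optimal plan length = 3; 3 ≤ 3

Yes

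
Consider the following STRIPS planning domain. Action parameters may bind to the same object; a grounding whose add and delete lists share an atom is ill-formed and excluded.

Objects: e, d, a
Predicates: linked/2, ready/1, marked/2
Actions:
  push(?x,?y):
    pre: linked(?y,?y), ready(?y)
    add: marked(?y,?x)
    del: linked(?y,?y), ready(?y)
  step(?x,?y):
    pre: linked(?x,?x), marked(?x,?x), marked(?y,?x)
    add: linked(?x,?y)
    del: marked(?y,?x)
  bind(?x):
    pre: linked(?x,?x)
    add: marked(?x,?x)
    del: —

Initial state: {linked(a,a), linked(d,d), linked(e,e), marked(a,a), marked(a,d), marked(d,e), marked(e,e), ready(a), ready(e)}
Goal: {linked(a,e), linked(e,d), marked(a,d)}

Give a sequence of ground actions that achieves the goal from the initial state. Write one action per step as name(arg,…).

1. step(e,d)  →  {linked(a,a), linked(d,d), linked(e,d), linked(e,e), marked(a,a), marked(a,d), marked(e,e), ready(a), ready(e)}
2. push(a,e)  →  {linked(a,a), linked(d,d), linked(e,d), marked(a,a), marked(a,d), marked(e,a), marked(e,e), ready(a)}
3. step(a,e)  →  {linked(a,a), linked(a,e), linked(d,d), linked(e,d), marked(a,a), marked(a,d), marked(e,e), ready(a)}

step(e,d); push(a,e); step(a,e)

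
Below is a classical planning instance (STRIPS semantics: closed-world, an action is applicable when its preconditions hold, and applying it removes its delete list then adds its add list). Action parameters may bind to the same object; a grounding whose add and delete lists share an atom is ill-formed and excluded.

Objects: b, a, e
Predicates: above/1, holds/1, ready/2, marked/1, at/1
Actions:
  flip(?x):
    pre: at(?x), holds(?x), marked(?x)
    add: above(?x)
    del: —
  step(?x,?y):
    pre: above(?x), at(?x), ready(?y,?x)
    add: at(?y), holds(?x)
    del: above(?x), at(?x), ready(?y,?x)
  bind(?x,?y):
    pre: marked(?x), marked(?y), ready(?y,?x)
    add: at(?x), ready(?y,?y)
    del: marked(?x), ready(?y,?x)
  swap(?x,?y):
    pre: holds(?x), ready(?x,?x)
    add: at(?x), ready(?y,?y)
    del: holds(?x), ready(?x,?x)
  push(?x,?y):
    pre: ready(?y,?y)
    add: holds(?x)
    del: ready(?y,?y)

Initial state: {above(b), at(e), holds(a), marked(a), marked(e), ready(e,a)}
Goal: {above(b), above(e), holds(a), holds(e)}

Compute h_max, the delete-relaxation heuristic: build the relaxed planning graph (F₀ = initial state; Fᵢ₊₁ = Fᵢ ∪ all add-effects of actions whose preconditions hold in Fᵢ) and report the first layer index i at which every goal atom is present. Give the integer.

3

F0 = init (6 atoms)
F1 = F0 ∪ {at(a), ready(e,e)}  (8 atoms)
F2 = F1 ∪ {above(a), holds(b), holds(e)}  (11 atoms)
F3 = F2 ∪ {above(e), ready(a,a), ready(b,b)}  (14 atoms)
goal ⊆ F3  ⇒  h_max = 3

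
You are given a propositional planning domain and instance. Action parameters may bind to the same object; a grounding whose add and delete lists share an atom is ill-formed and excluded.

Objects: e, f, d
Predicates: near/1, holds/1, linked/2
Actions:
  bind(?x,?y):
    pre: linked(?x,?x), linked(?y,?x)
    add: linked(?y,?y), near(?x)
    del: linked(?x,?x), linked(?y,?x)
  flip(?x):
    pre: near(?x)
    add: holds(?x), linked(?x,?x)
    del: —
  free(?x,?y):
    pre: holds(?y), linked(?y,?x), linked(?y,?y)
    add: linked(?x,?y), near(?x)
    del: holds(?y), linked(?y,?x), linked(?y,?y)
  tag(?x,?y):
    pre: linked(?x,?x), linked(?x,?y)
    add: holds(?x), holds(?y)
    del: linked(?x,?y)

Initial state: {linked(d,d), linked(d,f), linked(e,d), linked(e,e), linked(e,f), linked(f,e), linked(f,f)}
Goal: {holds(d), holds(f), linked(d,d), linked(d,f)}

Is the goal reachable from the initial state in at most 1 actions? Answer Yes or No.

No

1. tag(e,f)  →  {holds(e), holds(f), linked(d,d), linked(d,f), linked(e,d), linked(e,e), linked(f,e), linked(f,f)}
2. tag(e,d)  →  {holds(d), holds(e), holds(f), linked(d,d), linked(d,f), linked(e,e), linked(f,e), linked(f,f)}
optimal plan length = 2; 2 > 1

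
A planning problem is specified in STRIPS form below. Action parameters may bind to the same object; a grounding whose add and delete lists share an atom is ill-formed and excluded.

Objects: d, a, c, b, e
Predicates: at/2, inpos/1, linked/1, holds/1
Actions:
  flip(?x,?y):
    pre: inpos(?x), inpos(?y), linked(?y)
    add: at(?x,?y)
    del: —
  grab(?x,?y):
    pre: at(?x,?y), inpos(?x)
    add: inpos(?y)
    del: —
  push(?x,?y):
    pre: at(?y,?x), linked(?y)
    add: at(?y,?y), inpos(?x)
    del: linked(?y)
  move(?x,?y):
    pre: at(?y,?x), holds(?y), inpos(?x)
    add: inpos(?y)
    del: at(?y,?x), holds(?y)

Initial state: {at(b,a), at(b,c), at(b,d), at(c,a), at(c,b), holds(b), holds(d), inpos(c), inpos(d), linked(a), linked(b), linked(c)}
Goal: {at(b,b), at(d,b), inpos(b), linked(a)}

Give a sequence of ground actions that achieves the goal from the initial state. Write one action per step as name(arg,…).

1. grab(c,b)  →  {at(b,a), at(b,c), at(b,d), at(c,a), at(c,b), holds(b), holds(d), inpos(b), inpos(c), inpos(d), linked(a), linked(b), linked(c)}
2. flip(d,b)  →  {at(b,a), at(b,c), at(b,d), at(c,a), at(c,b), at(d,b), holds(b), holds(d), inpos(b), inpos(c), inpos(d), linked(a), linked(b), linked(c)}
3. flip(b,b)  →  {at(b,a), at(b,b), at(b,c), at(b,d), at(c,a), at(c,b), at(d,b), holds(b), holds(d), inpos(b), inpos(c), inpos(d), linked(a), linked(b), linked(c)}

grab(c,b); flip(d,b); flip(b,b)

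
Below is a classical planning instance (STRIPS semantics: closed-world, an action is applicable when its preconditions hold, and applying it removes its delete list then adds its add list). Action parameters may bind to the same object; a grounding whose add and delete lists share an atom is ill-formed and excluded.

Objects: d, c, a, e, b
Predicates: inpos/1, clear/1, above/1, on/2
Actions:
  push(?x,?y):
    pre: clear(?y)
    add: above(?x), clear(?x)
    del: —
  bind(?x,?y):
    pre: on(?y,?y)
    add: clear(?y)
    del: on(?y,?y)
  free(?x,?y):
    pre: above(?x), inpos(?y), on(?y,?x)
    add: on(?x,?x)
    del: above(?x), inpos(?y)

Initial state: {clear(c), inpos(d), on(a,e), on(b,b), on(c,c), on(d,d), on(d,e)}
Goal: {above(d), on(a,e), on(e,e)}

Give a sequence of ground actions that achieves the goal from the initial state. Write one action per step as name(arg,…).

push(d,c); push(e,d); free(e,d)

1. push(d,c)  →  {above(d), clear(c), clear(d), inpos(d), on(a,e), on(b,b), on(c,c), on(d,d), on(d,e)}
2. push(e,d)  →  {above(d), above(e), clear(c), clear(d), clear(e), inpos(d), on(a,e), on(b,b), on(c,c), on(d,d), on(d,e)}
3. free(e,d)  →  {above(d), clear(c), clear(d), clear(e), on(a,e), on(b,b), on(c,c), on(d,d), on(d,e), on(e,e)}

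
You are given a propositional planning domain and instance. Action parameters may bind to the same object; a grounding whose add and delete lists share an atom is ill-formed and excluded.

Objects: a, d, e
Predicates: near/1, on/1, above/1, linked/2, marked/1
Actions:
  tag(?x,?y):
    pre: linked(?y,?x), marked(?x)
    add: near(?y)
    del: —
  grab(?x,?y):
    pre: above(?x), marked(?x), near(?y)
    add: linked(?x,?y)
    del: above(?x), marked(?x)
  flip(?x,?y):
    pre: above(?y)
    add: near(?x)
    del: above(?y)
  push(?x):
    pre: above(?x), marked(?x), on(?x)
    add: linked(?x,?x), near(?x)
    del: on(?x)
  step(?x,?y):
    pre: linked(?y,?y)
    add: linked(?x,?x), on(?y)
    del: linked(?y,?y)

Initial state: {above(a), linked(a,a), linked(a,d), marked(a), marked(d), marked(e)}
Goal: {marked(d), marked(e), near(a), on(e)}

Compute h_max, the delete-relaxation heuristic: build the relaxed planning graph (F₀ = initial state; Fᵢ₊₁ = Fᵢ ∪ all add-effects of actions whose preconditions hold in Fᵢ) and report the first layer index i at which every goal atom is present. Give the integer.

F0 = init (6 atoms)
F1 = F0 ∪ {linked(d,d), linked(e,e), near(a), near(d), near(e), on(a)}  (12 atoms)
F2 = F1 ∪ {linked(a,e), on(d), on(e)}  (15 atoms)
goal ⊆ F2  ⇒  h_max = 2

2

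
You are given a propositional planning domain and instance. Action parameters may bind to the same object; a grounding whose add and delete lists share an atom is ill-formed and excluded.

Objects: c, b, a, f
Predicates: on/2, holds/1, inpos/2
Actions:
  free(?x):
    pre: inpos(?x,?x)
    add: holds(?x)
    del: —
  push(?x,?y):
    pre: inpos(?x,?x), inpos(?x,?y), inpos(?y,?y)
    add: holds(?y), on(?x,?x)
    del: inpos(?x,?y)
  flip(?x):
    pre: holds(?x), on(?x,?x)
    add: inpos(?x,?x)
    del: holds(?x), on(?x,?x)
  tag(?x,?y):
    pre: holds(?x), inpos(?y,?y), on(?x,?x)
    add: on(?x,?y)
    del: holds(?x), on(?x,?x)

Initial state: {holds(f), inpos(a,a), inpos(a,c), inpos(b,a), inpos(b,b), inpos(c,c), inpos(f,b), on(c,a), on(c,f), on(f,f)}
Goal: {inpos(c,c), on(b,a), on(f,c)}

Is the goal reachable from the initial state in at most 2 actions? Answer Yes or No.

1. push(b,b)  →  {holds(b), holds(f), inpos(a,a), inpos(a,c), inpos(b,a), inpos(c,c), inpos(f,b), on(b,b), on(c,a), on(c,f), on(f,f)}
2. tag(b,a)  →  {holds(f), inpos(a,a), inpos(a,c), inpos(b,a), inpos(c,c), inpos(f,b), on(b,a), on(c,a), on(c,f), on(f,f)}
3. tag(f,c)  →  {inpos(a,a), inpos(a,c), inpos(b,a), inpos(c,c), inpos(f,b), on(b,a), on(c,a), on(c,f), on(f,c)}
optimal plan length = 3; 3 > 2

No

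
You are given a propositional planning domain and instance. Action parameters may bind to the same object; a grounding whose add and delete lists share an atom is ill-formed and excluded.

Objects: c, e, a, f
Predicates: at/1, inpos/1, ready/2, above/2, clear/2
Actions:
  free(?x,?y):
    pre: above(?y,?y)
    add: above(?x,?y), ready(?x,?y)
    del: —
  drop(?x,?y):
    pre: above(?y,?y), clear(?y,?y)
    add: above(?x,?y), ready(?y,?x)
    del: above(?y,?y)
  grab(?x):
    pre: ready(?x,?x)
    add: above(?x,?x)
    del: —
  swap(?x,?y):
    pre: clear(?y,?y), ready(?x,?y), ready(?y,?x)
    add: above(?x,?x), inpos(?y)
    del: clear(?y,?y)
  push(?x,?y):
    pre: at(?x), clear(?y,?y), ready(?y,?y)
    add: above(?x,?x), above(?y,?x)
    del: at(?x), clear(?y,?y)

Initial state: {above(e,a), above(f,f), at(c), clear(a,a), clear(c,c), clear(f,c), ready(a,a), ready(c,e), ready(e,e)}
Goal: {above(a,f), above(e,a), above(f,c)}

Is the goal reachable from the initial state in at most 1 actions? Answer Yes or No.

1. free(a,f)  →  {above(a,f), above(e,a), above(f,f), at(c), clear(a,a), clear(c,c), clear(f,c), ready(a,a), ready(a,f), ready(c,e), ready(e,e)}
2. push(c,a)  →  {above(a,c), above(a,f), above(c,c), above(e,a), above(f,f), clear(c,c), clear(f,c), ready(a,a), ready(a,f), ready(c,e), ready(e,e)}
3. free(f,c)  →  {above(a,c), above(a,f), above(c,c), above(e,a), above(f,c), above(f,f), clear(c,c), clear(f,c), ready(a,a), ready(a,f), ready(c,e), ready(e,e), ready(f,c)}
optimal plan length = 3; 3 > 1

No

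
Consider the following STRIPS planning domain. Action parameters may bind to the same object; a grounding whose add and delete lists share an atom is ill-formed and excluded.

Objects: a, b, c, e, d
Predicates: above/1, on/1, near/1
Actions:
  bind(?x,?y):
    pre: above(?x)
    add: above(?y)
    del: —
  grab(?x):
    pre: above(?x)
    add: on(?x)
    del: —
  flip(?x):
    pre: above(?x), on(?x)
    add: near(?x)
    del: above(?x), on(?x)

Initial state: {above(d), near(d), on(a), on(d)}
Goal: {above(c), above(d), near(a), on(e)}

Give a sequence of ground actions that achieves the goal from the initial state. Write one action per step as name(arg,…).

bind(d,a); bind(a,c); bind(a,e); grab(e); flip(a)

1. bind(d,a)  →  {above(a), above(d), near(d), on(a), on(d)}
2. bind(a,c)  →  {above(a), above(c), above(d), near(d), on(a), on(d)}
3. bind(a,e)  →  {above(a), above(c), above(d), above(e), near(d), on(a), on(d)}
4. grab(e)  →  {above(a), above(c), above(d), above(e), near(d), on(a), on(d), on(e)}
5. flip(a)  →  {above(c), above(d), above(e), near(a), near(d), on(d), on(e)}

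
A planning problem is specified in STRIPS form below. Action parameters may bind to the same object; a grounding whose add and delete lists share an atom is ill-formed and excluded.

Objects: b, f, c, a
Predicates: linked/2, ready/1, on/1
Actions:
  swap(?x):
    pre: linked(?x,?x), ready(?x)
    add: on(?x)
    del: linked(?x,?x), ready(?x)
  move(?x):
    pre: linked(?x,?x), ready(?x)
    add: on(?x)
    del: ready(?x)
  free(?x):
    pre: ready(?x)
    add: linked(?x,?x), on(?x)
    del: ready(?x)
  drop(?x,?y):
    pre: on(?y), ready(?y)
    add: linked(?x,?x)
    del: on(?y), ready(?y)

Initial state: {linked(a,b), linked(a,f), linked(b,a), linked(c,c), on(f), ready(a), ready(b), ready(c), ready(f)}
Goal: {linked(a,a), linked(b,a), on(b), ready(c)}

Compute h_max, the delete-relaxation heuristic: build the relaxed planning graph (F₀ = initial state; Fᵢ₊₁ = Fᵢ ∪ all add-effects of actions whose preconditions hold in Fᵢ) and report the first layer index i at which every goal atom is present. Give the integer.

1

F0 = init (9 atoms)
F1 = F0 ∪ {linked(a,a), linked(b,b), linked(f,f), on(a), on(b), on(c)}  (15 atoms)
goal ⊆ F1  ⇒  h_max = 1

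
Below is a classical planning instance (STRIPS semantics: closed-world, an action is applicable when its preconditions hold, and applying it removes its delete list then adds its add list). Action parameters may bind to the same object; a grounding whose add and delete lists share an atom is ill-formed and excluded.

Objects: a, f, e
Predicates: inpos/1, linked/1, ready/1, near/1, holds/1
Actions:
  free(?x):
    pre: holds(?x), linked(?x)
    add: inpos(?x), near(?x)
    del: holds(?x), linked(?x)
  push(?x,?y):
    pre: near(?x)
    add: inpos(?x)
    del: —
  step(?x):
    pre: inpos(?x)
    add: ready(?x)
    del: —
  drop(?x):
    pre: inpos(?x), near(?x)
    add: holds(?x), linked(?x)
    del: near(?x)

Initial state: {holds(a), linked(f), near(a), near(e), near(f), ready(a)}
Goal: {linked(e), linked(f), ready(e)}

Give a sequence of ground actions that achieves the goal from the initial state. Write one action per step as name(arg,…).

1. push(e,a)  →  {holds(a), inpos(e), linked(f), near(a), near(e), near(f), ready(a)}
2. step(e)  →  {holds(a), inpos(e), linked(f), near(a), near(e), near(f), ready(a), ready(e)}
3. drop(e)  →  {holds(a), holds(e), inpos(e), linked(e), linked(f), near(a), near(f), ready(a), ready(e)}

push(e,a); step(e); drop(e)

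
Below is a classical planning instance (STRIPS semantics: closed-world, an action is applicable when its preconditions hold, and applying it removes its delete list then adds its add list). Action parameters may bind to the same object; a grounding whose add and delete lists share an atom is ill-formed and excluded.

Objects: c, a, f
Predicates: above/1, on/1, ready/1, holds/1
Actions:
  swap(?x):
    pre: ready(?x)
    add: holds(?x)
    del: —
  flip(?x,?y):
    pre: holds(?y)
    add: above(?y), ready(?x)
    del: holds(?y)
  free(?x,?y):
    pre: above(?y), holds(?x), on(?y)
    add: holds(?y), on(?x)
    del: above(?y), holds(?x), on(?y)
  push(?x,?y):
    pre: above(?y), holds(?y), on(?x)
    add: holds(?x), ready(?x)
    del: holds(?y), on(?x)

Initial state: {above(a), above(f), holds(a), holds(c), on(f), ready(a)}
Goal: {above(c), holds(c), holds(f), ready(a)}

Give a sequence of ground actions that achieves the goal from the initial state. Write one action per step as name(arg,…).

1. flip(c,c)  →  {above(a), above(c), above(f), holds(a), on(f), ready(a), ready(c)}
2. swap(c)  →  {above(a), above(c), above(f), holds(a), holds(c), on(f), ready(a), ready(c)}
3. free(a,f)  →  {above(a), above(c), holds(c), holds(f), on(a), ready(a), ready(c)}

flip(c,c); swap(c); free(a,f)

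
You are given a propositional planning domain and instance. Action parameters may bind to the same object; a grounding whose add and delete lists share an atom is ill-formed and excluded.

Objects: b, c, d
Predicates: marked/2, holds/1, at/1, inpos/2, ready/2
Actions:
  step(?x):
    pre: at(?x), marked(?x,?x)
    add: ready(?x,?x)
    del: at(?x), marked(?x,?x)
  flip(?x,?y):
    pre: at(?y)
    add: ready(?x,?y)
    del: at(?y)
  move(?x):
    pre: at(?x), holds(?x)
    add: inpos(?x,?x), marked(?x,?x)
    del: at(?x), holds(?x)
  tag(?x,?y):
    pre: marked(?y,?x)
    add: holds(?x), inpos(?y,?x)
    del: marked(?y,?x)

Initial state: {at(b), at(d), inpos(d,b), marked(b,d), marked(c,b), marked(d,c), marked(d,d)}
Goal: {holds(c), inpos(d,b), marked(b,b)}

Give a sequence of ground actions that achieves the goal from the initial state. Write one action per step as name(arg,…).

1. tag(b,c)  →  {at(b), at(d), holds(b), inpos(c,b), inpos(d,b), marked(b,d), marked(d,c), marked(d,d)}
2. move(b)  →  {at(d), inpos(b,b), inpos(c,b), inpos(d,b), marked(b,b), marked(b,d), marked(d,c), marked(d,d)}
3. tag(c,d)  →  {at(d), holds(c), inpos(b,b), inpos(c,b), inpos(d,b), inpos(d,c), marked(b,b), marked(b,d), marked(d,d)}

tag(b,c); move(b); tag(c,d)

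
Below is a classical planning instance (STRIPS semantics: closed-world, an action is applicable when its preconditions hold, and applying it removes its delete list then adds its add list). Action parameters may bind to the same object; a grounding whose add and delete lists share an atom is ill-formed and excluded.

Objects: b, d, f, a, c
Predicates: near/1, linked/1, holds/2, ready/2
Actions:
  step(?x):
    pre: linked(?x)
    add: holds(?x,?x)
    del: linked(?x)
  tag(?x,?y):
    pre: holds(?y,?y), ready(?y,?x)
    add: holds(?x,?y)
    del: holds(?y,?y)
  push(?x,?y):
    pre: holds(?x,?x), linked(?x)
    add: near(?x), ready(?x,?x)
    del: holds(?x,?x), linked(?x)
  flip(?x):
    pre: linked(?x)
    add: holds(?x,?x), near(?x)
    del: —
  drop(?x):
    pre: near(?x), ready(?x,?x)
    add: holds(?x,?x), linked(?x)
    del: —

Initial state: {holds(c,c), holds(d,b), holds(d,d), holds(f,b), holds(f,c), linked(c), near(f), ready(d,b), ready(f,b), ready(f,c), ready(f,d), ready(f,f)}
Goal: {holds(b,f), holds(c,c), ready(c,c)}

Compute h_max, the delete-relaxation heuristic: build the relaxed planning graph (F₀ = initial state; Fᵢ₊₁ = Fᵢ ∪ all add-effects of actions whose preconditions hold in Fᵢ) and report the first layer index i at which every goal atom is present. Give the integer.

2

F0 = init (12 atoms)
F1 = F0 ∪ {holds(b,d), holds(f,f), linked(f), near(c), ready(c,c)}  (17 atoms)
F2 = F1 ∪ {holds(b,f), holds(c,f), holds(d,f)}  (20 atoms)
goal ⊆ F2  ⇒  h_max = 2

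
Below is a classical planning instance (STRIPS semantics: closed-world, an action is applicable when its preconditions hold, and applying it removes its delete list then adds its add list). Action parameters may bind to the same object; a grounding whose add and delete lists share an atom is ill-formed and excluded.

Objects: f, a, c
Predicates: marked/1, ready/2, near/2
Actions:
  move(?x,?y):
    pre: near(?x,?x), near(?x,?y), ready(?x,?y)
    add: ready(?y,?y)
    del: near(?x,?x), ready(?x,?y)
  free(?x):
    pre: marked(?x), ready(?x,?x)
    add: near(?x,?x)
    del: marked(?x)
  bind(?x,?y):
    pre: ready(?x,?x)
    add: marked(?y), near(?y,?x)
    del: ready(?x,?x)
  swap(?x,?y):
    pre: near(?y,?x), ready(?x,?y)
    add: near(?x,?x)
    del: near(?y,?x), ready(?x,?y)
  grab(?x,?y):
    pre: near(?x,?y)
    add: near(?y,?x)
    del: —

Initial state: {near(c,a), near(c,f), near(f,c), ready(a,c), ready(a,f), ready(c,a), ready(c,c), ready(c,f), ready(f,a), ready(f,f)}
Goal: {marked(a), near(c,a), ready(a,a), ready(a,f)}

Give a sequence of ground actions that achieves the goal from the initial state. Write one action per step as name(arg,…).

bind(f,a); bind(c,c); move(c,a)

1. bind(f,a)  →  {marked(a), near(a,f), near(c,a), near(c,f), near(f,c), ready(a,c), ready(a,f), ready(c,a), ready(c,c), ready(c,f), ready(f,a)}
2. bind(c,c)  →  {marked(a), marked(c), near(a,f), near(c,a), near(c,c), near(c,f), near(f,c), ready(a,c), ready(a,f), ready(c,a), ready(c,f), ready(f,a)}
3. move(c,a)  →  {marked(a), marked(c), near(a,f), near(c,a), near(c,f), near(f,c), ready(a,a), ready(a,c), ready(a,f), ready(c,f), ready(f,a)}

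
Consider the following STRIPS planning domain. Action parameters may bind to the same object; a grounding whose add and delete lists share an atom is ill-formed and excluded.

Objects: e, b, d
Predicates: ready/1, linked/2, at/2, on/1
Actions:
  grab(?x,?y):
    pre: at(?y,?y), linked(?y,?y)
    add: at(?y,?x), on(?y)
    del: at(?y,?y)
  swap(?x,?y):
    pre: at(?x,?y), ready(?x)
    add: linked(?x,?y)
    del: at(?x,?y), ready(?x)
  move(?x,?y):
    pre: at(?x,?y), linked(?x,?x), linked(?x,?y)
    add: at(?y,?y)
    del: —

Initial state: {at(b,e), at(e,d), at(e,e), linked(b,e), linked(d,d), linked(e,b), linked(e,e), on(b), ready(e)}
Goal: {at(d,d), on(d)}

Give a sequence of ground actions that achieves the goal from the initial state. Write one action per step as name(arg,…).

1. swap(e,d)  →  {at(b,e), at(e,e), linked(b,e), linked(d,d), linked(e,b), linked(e,d), linked(e,e), on(b)}
2. grab(d,e)  →  {at(b,e), at(e,d), linked(b,e), linked(d,d), linked(e,b), linked(e,d), linked(e,e), on(b), on(e)}
3. move(e,d)  →  {at(b,e), at(d,d), at(e,d), linked(b,e), linked(d,d), linked(e,b), linked(e,d), linked(e,e), on(b), on(e)}
4. grab(e,d)  →  {at(b,e), at(d,e), at(e,d), linked(b,e), linked(d,d), linked(e,b), linked(e,d), linked(e,e), on(b), on(d), on(e)}
5. move(e,d)  →  {at(b,e), at(d,d), at(d,e), at(e,d), linked(b,e), linked(d,d), linked(e,b), linked(e,d), linked(e,e), on(b), on(d), on(e)}

swap(e,d); grab(d,e); move(e,d); grab(e,d); move(e,d)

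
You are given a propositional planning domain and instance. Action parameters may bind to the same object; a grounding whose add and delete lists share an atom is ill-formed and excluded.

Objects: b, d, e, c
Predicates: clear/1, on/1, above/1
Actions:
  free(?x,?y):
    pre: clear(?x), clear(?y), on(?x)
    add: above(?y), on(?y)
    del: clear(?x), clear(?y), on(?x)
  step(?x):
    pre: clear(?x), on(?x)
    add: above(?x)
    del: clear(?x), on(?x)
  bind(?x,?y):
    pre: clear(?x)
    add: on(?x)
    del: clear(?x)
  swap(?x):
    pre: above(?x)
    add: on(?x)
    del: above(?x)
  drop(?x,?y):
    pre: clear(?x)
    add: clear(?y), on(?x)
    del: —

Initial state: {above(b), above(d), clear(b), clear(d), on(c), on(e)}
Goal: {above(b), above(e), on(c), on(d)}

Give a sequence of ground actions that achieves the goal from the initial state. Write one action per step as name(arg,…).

1. drop(d,e)  →  {above(b), above(d), clear(b), clear(d), clear(e), on(c), on(d), on(e)}
2. step(e)  →  {above(b), above(d), above(e), clear(b), clear(d), on(c), on(d)}

drop(d,e); step(e)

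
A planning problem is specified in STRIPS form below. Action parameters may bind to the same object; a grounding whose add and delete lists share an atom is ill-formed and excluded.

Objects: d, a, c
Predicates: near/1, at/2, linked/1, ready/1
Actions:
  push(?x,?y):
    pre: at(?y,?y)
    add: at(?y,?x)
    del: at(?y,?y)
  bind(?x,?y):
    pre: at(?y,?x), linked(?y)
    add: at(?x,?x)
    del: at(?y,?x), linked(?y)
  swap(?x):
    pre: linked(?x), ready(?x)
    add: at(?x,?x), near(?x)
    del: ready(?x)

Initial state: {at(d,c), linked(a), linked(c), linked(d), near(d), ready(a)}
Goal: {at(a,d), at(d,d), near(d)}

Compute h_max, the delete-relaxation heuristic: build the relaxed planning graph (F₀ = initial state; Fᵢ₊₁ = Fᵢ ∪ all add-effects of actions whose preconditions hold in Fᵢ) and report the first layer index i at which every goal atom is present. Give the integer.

3

F0 = init (6 atoms)
F1 = F0 ∪ {at(a,a), at(c,c), near(a)}  (9 atoms)
F2 = F1 ∪ {at(a,c), at(a,d), at(c,a), at(c,d)}  (13 atoms)
F3 = F2 ∪ {at(d,d)}  (14 atoms)
goal ⊆ F3  ⇒  h_max = 3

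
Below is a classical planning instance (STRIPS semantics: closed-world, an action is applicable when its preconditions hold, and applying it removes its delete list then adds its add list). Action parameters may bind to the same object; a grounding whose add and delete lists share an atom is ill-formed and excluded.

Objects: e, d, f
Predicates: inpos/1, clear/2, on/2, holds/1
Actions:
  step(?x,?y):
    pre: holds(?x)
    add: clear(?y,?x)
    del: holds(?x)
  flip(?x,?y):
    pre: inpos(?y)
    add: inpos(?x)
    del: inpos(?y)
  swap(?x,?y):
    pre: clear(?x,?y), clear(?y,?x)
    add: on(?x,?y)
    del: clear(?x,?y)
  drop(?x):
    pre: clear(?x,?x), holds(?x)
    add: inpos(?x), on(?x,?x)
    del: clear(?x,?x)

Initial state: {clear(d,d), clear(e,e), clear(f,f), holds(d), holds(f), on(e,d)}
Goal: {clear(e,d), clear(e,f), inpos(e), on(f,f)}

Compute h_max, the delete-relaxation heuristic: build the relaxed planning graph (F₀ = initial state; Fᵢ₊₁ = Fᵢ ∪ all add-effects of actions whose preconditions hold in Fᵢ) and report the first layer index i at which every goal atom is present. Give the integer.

F0 = init (6 atoms)
F1 = F0 ∪ {clear(d,f), clear(e,d), clear(e,f), clear(f,d), inpos(d), inpos(f), on(d,d), on(e,e), on(f,f)}  (15 atoms)
F2 = F1 ∪ {inpos(e), on(d,f), on(f,d)}  (18 atoms)
goal ⊆ F2  ⇒  h_max = 2

2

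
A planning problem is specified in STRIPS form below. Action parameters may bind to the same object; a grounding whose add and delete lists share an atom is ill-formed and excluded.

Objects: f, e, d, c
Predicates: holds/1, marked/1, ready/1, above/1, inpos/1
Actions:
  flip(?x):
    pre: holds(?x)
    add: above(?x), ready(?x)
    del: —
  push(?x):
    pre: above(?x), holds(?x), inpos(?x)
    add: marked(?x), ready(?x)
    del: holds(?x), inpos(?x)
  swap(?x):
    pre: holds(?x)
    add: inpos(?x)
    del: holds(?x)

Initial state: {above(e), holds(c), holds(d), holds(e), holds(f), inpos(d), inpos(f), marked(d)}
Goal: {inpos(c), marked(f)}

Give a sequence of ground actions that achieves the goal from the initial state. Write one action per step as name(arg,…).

1. flip(f)  →  {above(e), above(f), holds(c), holds(d), holds(e), holds(f), inpos(d), inpos(f), marked(d), ready(f)}
2. push(f)  →  {above(e), above(f), holds(c), holds(d), holds(e), inpos(d), marked(d), marked(f), ready(f)}
3. swap(c)  →  {above(e), above(f), holds(d), holds(e), inpos(c), inpos(d), marked(d), marked(f), ready(f)}

flip(f); push(f); swap(c)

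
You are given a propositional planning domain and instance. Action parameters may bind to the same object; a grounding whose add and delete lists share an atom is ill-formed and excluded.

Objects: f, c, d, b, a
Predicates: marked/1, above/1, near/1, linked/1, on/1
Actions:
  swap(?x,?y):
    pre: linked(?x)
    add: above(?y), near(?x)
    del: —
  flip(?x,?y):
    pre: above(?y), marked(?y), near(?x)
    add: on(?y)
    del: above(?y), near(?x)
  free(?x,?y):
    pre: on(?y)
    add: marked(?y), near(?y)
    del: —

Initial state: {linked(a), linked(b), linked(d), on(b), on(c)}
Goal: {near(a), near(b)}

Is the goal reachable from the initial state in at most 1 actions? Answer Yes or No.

1. swap(b,f)  →  {above(f), linked(a), linked(b), linked(d), near(b), on(b), on(c)}
2. swap(a,f)  →  {above(f), linked(a), linked(b), linked(d), near(a), near(b), on(b), on(c)}
optimal plan length = 2; 2 > 1

No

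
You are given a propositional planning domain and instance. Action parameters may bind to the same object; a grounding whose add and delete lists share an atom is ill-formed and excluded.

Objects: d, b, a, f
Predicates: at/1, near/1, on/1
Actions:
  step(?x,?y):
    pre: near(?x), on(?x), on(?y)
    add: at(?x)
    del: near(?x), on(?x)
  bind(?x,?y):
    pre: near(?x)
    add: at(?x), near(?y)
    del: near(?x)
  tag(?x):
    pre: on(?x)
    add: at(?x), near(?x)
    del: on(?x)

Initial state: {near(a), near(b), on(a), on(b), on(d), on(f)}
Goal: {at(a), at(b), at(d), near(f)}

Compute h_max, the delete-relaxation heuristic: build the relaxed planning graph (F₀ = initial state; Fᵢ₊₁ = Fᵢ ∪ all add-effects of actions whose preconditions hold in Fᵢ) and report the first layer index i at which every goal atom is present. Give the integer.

F0 = init (6 atoms)
F1 = F0 ∪ {at(a), at(b), at(d), at(f), near(d), near(f)}  (12 atoms)
goal ⊆ F1  ⇒  h_max = 1

1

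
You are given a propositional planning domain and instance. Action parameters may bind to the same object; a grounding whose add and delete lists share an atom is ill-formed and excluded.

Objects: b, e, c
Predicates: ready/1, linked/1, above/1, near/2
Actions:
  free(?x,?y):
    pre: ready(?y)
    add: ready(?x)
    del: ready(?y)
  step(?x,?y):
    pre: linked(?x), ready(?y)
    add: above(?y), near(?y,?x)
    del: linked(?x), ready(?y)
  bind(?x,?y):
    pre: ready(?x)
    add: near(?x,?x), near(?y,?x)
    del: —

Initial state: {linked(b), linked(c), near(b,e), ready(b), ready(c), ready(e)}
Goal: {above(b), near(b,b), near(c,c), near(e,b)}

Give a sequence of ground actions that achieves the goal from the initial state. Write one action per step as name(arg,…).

step(c,c); bind(b,e); step(b,b)

1. step(c,c)  →  {above(c), linked(b), near(b,e), near(c,c), ready(b), ready(e)}
2. bind(b,e)  →  {above(c), linked(b), near(b,b), near(b,e), near(c,c), near(e,b), ready(b), ready(e)}
3. step(b,b)  →  {above(b), above(c), near(b,b), near(b,e), near(c,c), near(e,b), ready(e)}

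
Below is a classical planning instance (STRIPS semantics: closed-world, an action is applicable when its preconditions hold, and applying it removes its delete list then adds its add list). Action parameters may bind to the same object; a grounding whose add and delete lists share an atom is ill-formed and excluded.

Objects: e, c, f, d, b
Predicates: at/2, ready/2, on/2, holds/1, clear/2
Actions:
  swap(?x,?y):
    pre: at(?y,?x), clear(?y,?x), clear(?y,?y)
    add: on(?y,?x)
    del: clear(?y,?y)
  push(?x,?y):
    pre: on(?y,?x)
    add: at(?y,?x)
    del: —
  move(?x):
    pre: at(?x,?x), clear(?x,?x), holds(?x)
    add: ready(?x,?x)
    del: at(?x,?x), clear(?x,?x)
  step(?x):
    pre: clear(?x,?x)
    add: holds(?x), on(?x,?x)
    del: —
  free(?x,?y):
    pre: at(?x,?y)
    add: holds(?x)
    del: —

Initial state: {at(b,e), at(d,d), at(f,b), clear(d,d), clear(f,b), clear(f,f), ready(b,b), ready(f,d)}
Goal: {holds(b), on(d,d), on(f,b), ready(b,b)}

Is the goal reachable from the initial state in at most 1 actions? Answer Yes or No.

1. swap(d,d)  →  {at(b,e), at(d,d), at(f,b), clear(f,b), clear(f,f), on(d,d), ready(b,b), ready(f,d)}
2. swap(b,f)  →  {at(b,e), at(d,d), at(f,b), clear(f,b), on(d,d), on(f,b), ready(b,b), ready(f,d)}
3. free(b,e)  →  {at(b,e), at(d,d), at(f,b), clear(f,b), holds(b), on(d,d), on(f,b), ready(b,b), ready(f,d)}
optimal plan length = 3; 3 > 1

No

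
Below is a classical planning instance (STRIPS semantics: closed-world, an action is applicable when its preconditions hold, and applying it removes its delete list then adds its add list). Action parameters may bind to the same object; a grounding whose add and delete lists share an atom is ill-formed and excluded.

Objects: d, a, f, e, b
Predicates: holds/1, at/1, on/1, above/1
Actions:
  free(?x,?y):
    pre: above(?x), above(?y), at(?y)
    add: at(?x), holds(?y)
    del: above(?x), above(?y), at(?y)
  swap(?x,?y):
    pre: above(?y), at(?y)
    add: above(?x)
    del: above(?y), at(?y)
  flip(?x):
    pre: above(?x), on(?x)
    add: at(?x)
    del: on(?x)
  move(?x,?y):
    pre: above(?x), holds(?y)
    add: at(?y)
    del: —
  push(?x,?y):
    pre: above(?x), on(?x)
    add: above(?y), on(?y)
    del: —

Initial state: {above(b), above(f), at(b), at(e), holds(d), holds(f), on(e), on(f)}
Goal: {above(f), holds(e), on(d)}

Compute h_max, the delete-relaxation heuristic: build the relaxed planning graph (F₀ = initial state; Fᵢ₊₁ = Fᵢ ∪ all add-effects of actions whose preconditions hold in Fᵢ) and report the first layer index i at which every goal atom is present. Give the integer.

F0 = init (8 atoms)
F1 = F0 ∪ {above(a), above(d), above(e), at(d), at(f), holds(b), on(a), on(b), on(d)}  (17 atoms)
F2 = F1 ∪ {at(a), holds(e)}  (19 atoms)
goal ⊆ F2  ⇒  h_max = 2

2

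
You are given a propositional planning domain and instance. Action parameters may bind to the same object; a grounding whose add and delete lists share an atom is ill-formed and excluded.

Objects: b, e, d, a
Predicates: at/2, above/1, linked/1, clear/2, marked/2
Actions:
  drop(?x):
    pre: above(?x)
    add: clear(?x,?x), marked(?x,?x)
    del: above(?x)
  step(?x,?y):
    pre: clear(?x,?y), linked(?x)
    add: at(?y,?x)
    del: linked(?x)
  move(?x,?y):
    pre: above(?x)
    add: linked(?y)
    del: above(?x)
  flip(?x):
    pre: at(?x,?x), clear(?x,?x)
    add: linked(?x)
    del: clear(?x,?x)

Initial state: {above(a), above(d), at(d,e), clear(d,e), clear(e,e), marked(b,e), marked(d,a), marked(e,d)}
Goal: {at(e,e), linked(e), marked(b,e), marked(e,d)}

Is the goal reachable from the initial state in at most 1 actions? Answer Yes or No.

1. move(d,e)  →  {above(a), at(d,e), clear(d,e), clear(e,e), linked(e), marked(b,e), marked(d,a), marked(e,d)}
2. step(e,e)  →  {above(a), at(d,e), at(e,e), clear(d,e), clear(e,e), marked(b,e), marked(d,a), marked(e,d)}
3. move(a,e)  →  {at(d,e), at(e,e), clear(d,e), clear(e,e), linked(e), marked(b,e), marked(d,a), marked(e,d)}
optimal plan length = 3; 3 > 1

No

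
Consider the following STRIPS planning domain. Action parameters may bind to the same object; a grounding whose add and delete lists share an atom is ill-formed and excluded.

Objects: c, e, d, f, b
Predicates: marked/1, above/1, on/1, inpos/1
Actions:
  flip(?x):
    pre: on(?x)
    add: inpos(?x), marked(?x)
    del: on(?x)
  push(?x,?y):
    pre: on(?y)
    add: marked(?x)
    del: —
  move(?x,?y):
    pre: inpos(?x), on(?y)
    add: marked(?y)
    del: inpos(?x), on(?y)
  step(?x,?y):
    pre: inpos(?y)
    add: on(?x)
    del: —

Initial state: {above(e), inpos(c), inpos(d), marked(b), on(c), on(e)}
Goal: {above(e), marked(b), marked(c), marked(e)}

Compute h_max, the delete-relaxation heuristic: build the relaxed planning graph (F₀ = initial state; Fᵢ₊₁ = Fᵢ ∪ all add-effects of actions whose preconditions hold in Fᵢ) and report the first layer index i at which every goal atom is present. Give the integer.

F0 = init (6 atoms)
F1 = F0 ∪ {inpos(e), marked(c), marked(d), marked(e), marked(f), on(b), on(d), on(f)}  (14 atoms)
goal ⊆ F1  ⇒  h_max = 1

1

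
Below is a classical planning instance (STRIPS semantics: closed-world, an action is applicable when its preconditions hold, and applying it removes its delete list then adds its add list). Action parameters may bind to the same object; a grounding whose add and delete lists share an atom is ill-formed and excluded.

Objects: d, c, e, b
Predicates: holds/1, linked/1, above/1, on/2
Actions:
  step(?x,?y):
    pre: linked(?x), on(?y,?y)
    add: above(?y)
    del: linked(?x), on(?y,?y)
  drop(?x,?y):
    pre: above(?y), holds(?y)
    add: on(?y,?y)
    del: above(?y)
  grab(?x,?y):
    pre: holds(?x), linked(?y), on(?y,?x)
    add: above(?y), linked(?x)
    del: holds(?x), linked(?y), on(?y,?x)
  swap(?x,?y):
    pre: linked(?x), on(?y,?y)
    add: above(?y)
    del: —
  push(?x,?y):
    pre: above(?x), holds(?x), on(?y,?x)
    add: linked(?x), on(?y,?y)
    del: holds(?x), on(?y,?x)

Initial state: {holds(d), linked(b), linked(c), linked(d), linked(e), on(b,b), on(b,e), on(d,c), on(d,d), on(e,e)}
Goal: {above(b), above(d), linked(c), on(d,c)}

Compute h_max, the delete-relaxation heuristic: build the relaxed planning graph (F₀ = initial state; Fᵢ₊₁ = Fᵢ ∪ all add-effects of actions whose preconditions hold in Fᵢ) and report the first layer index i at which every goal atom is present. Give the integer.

F0 = init (10 atoms)
F1 = F0 ∪ {above(b), above(d), above(e)}  (13 atoms)
goal ⊆ F1  ⇒  h_max = 1

1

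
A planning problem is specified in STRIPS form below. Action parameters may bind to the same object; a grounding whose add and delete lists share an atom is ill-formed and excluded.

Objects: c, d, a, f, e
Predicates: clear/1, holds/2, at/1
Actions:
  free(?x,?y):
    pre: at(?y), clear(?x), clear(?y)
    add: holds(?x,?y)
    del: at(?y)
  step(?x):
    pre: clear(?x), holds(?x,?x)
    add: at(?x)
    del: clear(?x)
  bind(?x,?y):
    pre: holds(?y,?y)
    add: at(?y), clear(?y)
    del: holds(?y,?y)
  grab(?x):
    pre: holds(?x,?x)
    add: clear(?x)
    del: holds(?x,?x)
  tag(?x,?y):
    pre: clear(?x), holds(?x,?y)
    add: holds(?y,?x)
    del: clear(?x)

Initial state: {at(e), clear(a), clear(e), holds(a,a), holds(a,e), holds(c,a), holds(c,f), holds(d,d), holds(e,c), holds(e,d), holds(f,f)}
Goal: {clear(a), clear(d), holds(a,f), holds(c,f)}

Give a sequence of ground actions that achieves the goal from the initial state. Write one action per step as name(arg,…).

1. bind(c,d)  →  {at(d), at(e), clear(a), clear(d), clear(e), holds(a,a), holds(a,e), holds(c,a), holds(c,f), holds(e,c), holds(e,d), holds(f,f)}
2. bind(c,f)  →  {at(d), at(e), at(f), clear(a), clear(d), clear(e), clear(f), holds(a,a), holds(a,e), holds(c,a), holds(c,f), holds(e,c), holds(e,d)}
3. free(a,f)  →  {at(d), at(e), clear(a), clear(d), clear(e), clear(f), holds(a,a), holds(a,e), holds(a,f), holds(c,a), holds(c,f), holds(e,c), holds(e,d)}

bind(c,d); bind(c,f); free(a,f)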